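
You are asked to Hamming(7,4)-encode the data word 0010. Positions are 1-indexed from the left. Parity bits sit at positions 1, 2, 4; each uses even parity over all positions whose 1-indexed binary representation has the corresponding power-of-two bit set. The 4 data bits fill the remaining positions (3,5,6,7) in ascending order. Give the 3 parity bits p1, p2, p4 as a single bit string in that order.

011

Place data bits at non-power-of-two positions: b3=0, b5=0, b6=1, b7=0.
p1 = XOR of data positions {3,5,7} = 0⊕0⊕0 = 0
p2 = XOR of data positions {3,6,7} = 0⊕1⊕0 = 1
p4 = XOR of data positions {5,6,7} = 0⊕1⊕0 = 1
Parity bits p1,p2,p4 = 011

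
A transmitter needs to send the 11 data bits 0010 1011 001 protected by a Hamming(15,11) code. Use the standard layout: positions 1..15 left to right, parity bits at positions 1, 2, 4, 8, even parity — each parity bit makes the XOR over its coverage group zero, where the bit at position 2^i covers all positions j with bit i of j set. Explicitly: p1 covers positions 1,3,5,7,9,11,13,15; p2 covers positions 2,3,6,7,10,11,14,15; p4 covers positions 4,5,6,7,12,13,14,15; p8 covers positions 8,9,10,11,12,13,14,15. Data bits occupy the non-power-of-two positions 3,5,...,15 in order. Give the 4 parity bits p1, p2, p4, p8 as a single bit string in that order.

Place data bits at non-power-of-two positions: b3=0, b5=0, b6=1, b7=0, b9=1, b10=0, b11=1, b12=1, b13=0, b14=0, b15=1.
p1 = XOR of data positions {3,5,7,9,11,13,15} = 0⊕0⊕0⊕1⊕1⊕0⊕1 = 1
p2 = XOR of data positions {3,6,7,10,11,14,15} = 0⊕1⊕0⊕0⊕1⊕0⊕1 = 1
p4 = XOR of data positions {5,6,7,12,13,14,15} = 0⊕1⊕0⊕1⊕0⊕0⊕1 = 1
p8 = XOR of data positions {9,10,11,12,13,14,15} = 1⊕0⊕1⊕1⊕0⊕0⊕1 = 0
Parity bits p1,p2,p4,p8 = 1110

1110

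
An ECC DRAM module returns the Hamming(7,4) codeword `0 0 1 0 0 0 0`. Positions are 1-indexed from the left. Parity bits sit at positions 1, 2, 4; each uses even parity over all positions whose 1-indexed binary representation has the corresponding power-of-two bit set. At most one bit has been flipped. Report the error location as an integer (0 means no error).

3

s1: b1⊕b3⊕b5⊕b7 = 0⊕1⊕0⊕0 = 1
s2: b2⊕b3⊕b6⊕b7 = 0⊕1⊕0⊕0 = 1
s4: b4⊕b5⊕b6⊕b7 = 0⊕0⊕0⊕0 = 0
Syndrome (s4...s1) = 011 → position 3.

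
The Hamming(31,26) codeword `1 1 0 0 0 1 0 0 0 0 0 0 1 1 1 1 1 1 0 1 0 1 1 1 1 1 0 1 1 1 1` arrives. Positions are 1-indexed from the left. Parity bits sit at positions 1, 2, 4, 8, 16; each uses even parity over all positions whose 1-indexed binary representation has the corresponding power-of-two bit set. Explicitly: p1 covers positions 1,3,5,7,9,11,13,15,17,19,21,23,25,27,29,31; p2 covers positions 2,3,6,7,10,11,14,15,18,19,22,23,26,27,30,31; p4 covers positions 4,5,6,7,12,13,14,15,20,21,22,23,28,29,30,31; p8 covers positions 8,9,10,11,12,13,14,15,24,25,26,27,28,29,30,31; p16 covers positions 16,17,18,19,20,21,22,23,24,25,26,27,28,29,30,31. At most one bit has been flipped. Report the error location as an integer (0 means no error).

20

s1: b1⊕b3⊕b5⊕b7⊕b9⊕b11⊕b13⊕b15⊕b17⊕b19⊕b21⊕b23⊕b25⊕b27⊕b29⊕b31 = 1⊕0⊕0⊕0⊕0⊕0⊕1⊕1⊕1⊕0⊕0⊕1⊕1⊕0⊕1⊕1 = 0
s2: b2⊕b3⊕b6⊕b7⊕b10⊕b11⊕b14⊕b15⊕b18⊕b19⊕b22⊕b23⊕b26⊕b27⊕b30⊕b31 = 1⊕0⊕1⊕0⊕0⊕0⊕1⊕1⊕1⊕0⊕1⊕1⊕1⊕0⊕1⊕1 = 0
s4: b4⊕b5⊕b6⊕b7⊕b12⊕b13⊕b14⊕b15⊕b20⊕b21⊕b22⊕b23⊕b28⊕b29⊕b30⊕b31 = 0⊕0⊕1⊕0⊕0⊕1⊕1⊕1⊕1⊕0⊕1⊕1⊕1⊕1⊕1⊕1 = 1
s8: b8⊕b9⊕b10⊕b11⊕b12⊕b13⊕b14⊕b15⊕b24⊕b25⊕b26⊕b27⊕b28⊕b29⊕b30⊕b31 = 0⊕0⊕0⊕0⊕0⊕1⊕1⊕1⊕1⊕1⊕1⊕0⊕1⊕1⊕1⊕1 = 0
s16: b16⊕b17⊕b18⊕b19⊕b20⊕b21⊕b22⊕b23⊕b24⊕b25⊕b26⊕b27⊕b28⊕b29⊕b30⊕b31 = 1⊕1⊕1⊕0⊕1⊕0⊕1⊕1⊕1⊕1⊕1⊕0⊕1⊕1⊕1⊕1 = 1
Syndrome (s16...s1) = 10100 → position 20.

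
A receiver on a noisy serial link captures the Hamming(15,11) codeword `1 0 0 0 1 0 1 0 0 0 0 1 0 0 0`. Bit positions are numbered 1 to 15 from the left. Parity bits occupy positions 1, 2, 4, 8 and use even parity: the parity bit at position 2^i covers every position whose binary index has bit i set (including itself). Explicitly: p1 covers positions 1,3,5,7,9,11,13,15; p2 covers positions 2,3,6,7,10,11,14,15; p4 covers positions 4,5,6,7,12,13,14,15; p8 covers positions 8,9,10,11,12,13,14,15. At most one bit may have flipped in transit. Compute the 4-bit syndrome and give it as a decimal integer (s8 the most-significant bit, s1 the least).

s1: b1⊕b3⊕b5⊕b7⊕b9⊕b11⊕b13⊕b15 = 1⊕0⊕1⊕1⊕0⊕0⊕0⊕0 = 1
s2: b2⊕b3⊕b6⊕b7⊕b10⊕b11⊕b14⊕b15 = 0⊕0⊕0⊕1⊕0⊕0⊕0⊕0 = 1
s4: b4⊕b5⊕b6⊕b7⊕b12⊕b13⊕b14⊕b15 = 0⊕1⊕0⊕1⊕1⊕0⊕0⊕0 = 1
s8: b8⊕b9⊕b10⊕b11⊕b12⊕b13⊕b14⊕b15 = 0⊕0⊕0⊕0⊕1⊕0⊕0⊕0 = 1
Syndrome (s8...s1) = 1111 → position 15.

15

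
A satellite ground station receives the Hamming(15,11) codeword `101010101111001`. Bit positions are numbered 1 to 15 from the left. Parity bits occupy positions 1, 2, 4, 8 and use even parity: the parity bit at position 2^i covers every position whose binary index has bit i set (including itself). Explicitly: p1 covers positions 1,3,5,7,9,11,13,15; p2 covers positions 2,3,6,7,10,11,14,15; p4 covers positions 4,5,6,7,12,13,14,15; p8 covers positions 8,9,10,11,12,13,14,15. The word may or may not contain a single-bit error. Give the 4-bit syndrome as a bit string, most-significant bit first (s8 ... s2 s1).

1011

s1: b1⊕b3⊕b5⊕b7⊕b9⊕b11⊕b13⊕b15 = 1⊕1⊕1⊕1⊕1⊕1⊕0⊕1 = 1
s2: b2⊕b3⊕b6⊕b7⊕b10⊕b11⊕b14⊕b15 = 0⊕1⊕0⊕1⊕1⊕1⊕0⊕1 = 1
s4: b4⊕b5⊕b6⊕b7⊕b12⊕b13⊕b14⊕b15 = 0⊕1⊕0⊕1⊕1⊕0⊕0⊕1 = 0
s8: b8⊕b9⊕b10⊕b11⊕b12⊕b13⊕b14⊕b15 = 0⊕1⊕1⊕1⊕1⊕0⊕0⊕1 = 1
Syndrome (s8...s1) = 1011 → position 11.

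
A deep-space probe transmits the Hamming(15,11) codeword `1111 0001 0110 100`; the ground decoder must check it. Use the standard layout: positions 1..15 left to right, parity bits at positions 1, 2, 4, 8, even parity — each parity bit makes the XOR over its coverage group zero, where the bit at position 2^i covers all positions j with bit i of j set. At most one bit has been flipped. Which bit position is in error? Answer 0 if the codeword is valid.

0

s1: b1⊕b3⊕b5⊕b7⊕b9⊕b11⊕b13⊕b15 = 1⊕1⊕0⊕0⊕0⊕1⊕1⊕0 = 0
s2: b2⊕b3⊕b6⊕b7⊕b10⊕b11⊕b14⊕b15 = 1⊕1⊕0⊕0⊕1⊕1⊕0⊕0 = 0
s4: b4⊕b5⊕b6⊕b7⊕b12⊕b13⊕b14⊕b15 = 1⊕0⊕0⊕0⊕0⊕1⊕0⊕0 = 0
s8: b8⊕b9⊕b10⊕b11⊕b12⊕b13⊕b14⊕b15 = 1⊕0⊕1⊕1⊕0⊕1⊕0⊕0 = 0
Syndrome (s8...s1) = 0000 → position 0 (no error).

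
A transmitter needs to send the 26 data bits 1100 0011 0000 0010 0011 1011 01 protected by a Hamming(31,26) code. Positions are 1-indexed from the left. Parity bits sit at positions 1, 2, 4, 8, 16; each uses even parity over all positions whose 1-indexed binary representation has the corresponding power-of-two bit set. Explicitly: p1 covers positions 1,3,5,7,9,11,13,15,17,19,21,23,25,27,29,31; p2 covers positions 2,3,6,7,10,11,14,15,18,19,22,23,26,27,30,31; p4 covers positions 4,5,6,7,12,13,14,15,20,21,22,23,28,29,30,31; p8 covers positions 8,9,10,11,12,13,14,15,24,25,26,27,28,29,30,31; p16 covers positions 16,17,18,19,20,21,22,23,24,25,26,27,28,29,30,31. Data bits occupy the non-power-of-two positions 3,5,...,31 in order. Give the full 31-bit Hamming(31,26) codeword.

Place data bits at non-power-of-two positions: b3=1, b5=1, b6=0, b7=0, b9=0, b10=0, b11=1, b12=1, b13=0, b14=0, b15=0, b17=0, b18=0, b19=0, b20=1, b21=0, b22=0, b23=0, b24=1, b25=1, b26=1, b27=0, b28=1, b29=1, b30=0, b31=1.
p1 = XOR of data positions {3,5,7,9,11,13,15,17,19,21,23,25,27,29,31} = 1⊕1⊕0⊕0⊕1⊕0⊕0⊕0⊕0⊕0⊕0⊕1⊕0⊕1⊕1 = 0
p2 = XOR of data positions {3,6,7,10,11,14,15,18,19,22,23,26,27,30,31} = 1⊕0⊕0⊕0⊕1⊕0⊕0⊕0⊕0⊕0⊕0⊕1⊕0⊕0⊕1 = 0
p4 = XOR of data positions {5,6,7,12,13,14,15,20,21,22,23,28,29,30,31} = 1⊕0⊕0⊕1⊕0⊕0⊕0⊕1⊕0⊕0⊕0⊕1⊕1⊕0⊕1 = 0
p8 = XOR of data positions {9,10,11,12,13,14,15,24,25,26,27,28,29,30,31} = 0⊕0⊕1⊕1⊕0⊕0⊕0⊕1⊕1⊕1⊕0⊕1⊕1⊕0⊕1 = 0
p16 = XOR of data positions {17,18,19,20,21,22,23,24,25,26,27,28,29,30,31} = 0⊕0⊕0⊕1⊕0⊕0⊕0⊕1⊕1⊕1⊕0⊕1⊕1⊕0⊕1 = 1
Codeword b1..b31 = 0010100000110001000100011101101

0010100000110001000100011101101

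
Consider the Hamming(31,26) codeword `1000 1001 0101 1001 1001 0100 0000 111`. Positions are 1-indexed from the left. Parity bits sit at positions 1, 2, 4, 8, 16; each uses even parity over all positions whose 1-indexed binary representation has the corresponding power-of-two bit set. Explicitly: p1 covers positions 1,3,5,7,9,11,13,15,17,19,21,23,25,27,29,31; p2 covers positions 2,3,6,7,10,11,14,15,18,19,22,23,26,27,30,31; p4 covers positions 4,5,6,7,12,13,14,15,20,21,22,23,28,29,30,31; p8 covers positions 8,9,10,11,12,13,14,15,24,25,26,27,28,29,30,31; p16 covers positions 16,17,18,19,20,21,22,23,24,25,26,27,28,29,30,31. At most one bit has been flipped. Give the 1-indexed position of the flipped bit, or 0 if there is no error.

24

s1: b1⊕b3⊕b5⊕b7⊕b9⊕b11⊕b13⊕b15⊕b17⊕b19⊕b21⊕b23⊕b25⊕b27⊕b29⊕b31 = 1⊕0⊕1⊕0⊕0⊕0⊕1⊕0⊕1⊕0⊕0⊕0⊕0⊕0⊕1⊕1 = 0
s2: b2⊕b3⊕b6⊕b7⊕b10⊕b11⊕b14⊕b15⊕b18⊕b19⊕b22⊕b23⊕b26⊕b27⊕b30⊕b31 = 0⊕0⊕0⊕0⊕1⊕0⊕0⊕0⊕0⊕0⊕1⊕0⊕0⊕0⊕1⊕1 = 0
s4: b4⊕b5⊕b6⊕b7⊕b12⊕b13⊕b14⊕b15⊕b20⊕b21⊕b22⊕b23⊕b28⊕b29⊕b30⊕b31 = 0⊕1⊕0⊕0⊕1⊕1⊕0⊕0⊕1⊕0⊕1⊕0⊕0⊕1⊕1⊕1 = 0
s8: b8⊕b9⊕b10⊕b11⊕b12⊕b13⊕b14⊕b15⊕b24⊕b25⊕b26⊕b27⊕b28⊕b29⊕b30⊕b31 = 1⊕0⊕1⊕0⊕1⊕1⊕0⊕0⊕0⊕0⊕0⊕0⊕0⊕1⊕1⊕1 = 1
s16: b16⊕b17⊕b18⊕b19⊕b20⊕b21⊕b22⊕b23⊕b24⊕b25⊕b26⊕b27⊕b28⊕b29⊕b30⊕b31 = 1⊕1⊕0⊕0⊕1⊕0⊕1⊕0⊕0⊕0⊕0⊕0⊕0⊕1⊕1⊕1 = 1
Syndrome (s16...s1) = 11000 → position 24.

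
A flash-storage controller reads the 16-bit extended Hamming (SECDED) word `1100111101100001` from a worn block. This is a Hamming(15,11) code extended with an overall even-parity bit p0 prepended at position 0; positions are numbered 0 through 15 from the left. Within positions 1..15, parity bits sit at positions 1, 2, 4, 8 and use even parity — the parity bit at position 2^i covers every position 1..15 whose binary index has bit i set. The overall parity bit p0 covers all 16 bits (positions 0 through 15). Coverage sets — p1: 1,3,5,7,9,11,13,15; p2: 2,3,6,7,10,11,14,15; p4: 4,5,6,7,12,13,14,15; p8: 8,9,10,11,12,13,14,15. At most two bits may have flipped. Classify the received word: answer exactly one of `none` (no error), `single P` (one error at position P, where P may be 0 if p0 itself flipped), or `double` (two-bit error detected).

single 13

s1: b1⊕b3⊕b5⊕b7⊕b9⊕b11⊕b13⊕b15 = 1⊕0⊕1⊕1⊕1⊕0⊕0⊕1 = 1
s2: b2⊕b3⊕b6⊕b7⊕b10⊕b11⊕b14⊕b15 = 0⊕0⊕1⊕1⊕1⊕0⊕0⊕1 = 0
s4: b4⊕b5⊕b6⊕b7⊕b12⊕b13⊕b14⊕b15 = 1⊕1⊕1⊕1⊕0⊕0⊕0⊕1 = 1
s8: b8⊕b9⊕b10⊕b11⊕b12⊕b13⊕b14⊕b15 = 0⊕1⊕1⊕0⊕0⊕0⊕0⊕1 = 1
Syndrome (s8...s1) = 1101 → position 13.
Overall parity (XOR of all 16 bits, including p0): 1⊕1⊕0⊕0⊕1⊕1⊕1⊕1⊕0⊕1⊕1⊕0⊕0⊕0⊕0⊕1 = 1
Overall=1, syndrome position=13 → single-bit error at position 13.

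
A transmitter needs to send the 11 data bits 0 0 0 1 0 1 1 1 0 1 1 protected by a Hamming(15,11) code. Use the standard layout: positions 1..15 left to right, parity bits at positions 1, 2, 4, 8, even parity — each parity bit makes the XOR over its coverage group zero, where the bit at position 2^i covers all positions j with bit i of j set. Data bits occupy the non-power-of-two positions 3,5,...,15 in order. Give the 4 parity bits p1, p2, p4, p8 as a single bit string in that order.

Place data bits at non-power-of-two positions: b3=0, b5=0, b6=0, b7=1, b9=0, b10=1, b11=1, b12=1, b13=0, b14=1, b15=1.
p1 = XOR of data positions {3,5,7,9,11,13,15} = 0⊕0⊕1⊕0⊕1⊕0⊕1 = 1
p2 = XOR of data positions {3,6,7,10,11,14,15} = 0⊕0⊕1⊕1⊕1⊕1⊕1 = 1
p4 = XOR of data positions {5,6,7,12,13,14,15} = 0⊕0⊕1⊕1⊕0⊕1⊕1 = 0
p8 = XOR of data positions {9,10,11,12,13,14,15} = 0⊕1⊕1⊕1⊕0⊕1⊕1 = 1
Parity bits p1,p2,p4,p8 = 1101

1101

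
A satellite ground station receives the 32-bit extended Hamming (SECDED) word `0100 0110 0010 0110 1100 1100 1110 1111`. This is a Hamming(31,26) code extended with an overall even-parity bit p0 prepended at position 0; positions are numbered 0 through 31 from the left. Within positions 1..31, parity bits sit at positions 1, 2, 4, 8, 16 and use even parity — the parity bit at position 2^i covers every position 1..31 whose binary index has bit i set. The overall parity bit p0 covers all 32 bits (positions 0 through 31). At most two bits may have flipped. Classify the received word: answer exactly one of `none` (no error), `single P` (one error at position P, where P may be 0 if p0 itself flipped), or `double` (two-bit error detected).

single 16

s1: b1⊕b3⊕b5⊕b7⊕b9⊕b11⊕b13⊕b15⊕b17⊕b19⊕b21⊕b23⊕b25⊕b27⊕b29⊕b31 = 1⊕0⊕1⊕0⊕0⊕0⊕1⊕0⊕1⊕0⊕1⊕0⊕1⊕0⊕1⊕1 = 0
s2: b2⊕b3⊕b6⊕b7⊕b10⊕b11⊕b14⊕b15⊕b18⊕b19⊕b22⊕b23⊕b26⊕b27⊕b30⊕b31 = 0⊕0⊕1⊕0⊕1⊕0⊕1⊕0⊕0⊕0⊕0⊕0⊕1⊕0⊕1⊕1 = 0
s4: b4⊕b5⊕b6⊕b7⊕b12⊕b13⊕b14⊕b15⊕b20⊕b21⊕b22⊕b23⊕b28⊕b29⊕b30⊕b31 = 0⊕1⊕1⊕0⊕0⊕1⊕1⊕0⊕1⊕1⊕0⊕0⊕1⊕1⊕1⊕1 = 0
s8: b8⊕b9⊕b10⊕b11⊕b12⊕b13⊕b14⊕b15⊕b24⊕b25⊕b26⊕b27⊕b28⊕b29⊕b30⊕b31 = 0⊕0⊕1⊕0⊕0⊕1⊕1⊕0⊕1⊕1⊕1⊕0⊕1⊕1⊕1⊕1 = 0
s16: b16⊕b17⊕b18⊕b19⊕b20⊕b21⊕b22⊕b23⊕b24⊕b25⊕b26⊕b27⊕b28⊕b29⊕b30⊕b31 = 1⊕1⊕0⊕0⊕1⊕1⊕0⊕0⊕1⊕1⊕1⊕0⊕1⊕1⊕1⊕1 = 1
Syndrome (s16...s1) = 10000 → position 16.
Overall parity (XOR of all 32 bits, including p0): 0⊕1⊕0⊕0⊕0⊕1⊕1⊕0⊕0⊕0⊕1⊕0⊕0⊕1⊕1⊕0⊕1⊕1⊕0⊕0⊕1⊕1⊕0⊕0⊕1⊕1⊕1⊕0⊕1⊕1⊕1⊕1 = 1
Overall=1, syndrome position=16 → single-bit error at position 16.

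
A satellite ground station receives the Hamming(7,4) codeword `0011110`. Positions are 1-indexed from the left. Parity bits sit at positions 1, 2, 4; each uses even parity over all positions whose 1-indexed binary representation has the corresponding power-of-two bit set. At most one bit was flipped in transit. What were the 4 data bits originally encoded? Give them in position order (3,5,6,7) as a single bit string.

s1: b1⊕b3⊕b5⊕b7 = 0⊕1⊕1⊕0 = 0
s2: b2⊕b3⊕b6⊕b7 = 0⊕1⊕1⊕0 = 0
s4: b4⊕b5⊕b6⊕b7 = 1⊕1⊕1⊕0 = 1
Syndrome (s4...s1) = 100 → position 4.
Flip bit 4: corrected codeword = 0010110
Data bits at positions 3,5,6,7: 1110

1110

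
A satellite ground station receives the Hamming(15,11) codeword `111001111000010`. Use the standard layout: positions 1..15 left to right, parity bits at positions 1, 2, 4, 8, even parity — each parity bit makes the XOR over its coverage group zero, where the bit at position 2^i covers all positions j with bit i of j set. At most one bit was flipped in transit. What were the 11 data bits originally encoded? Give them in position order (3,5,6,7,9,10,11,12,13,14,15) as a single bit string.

s1: b1⊕b3⊕b5⊕b7⊕b9⊕b11⊕b13⊕b15 = 1⊕1⊕0⊕1⊕1⊕0⊕0⊕0 = 0
s2: b2⊕b3⊕b6⊕b7⊕b10⊕b11⊕b14⊕b15 = 1⊕1⊕1⊕1⊕0⊕0⊕1⊕0 = 1
s4: b4⊕b5⊕b6⊕b7⊕b12⊕b13⊕b14⊕b15 = 0⊕0⊕1⊕1⊕0⊕0⊕1⊕0 = 1
s8: b8⊕b9⊕b10⊕b11⊕b12⊕b13⊕b14⊕b15 = 1⊕1⊕0⊕0⊕0⊕0⊕1⊕0 = 1
Syndrome (s8...s1) = 1110 → position 14.
Flip bit 14: corrected codeword = 111001111000000
Data bits at positions 3,5,6,7,9,10,11,12,13,14,15: 10111000000

10111000000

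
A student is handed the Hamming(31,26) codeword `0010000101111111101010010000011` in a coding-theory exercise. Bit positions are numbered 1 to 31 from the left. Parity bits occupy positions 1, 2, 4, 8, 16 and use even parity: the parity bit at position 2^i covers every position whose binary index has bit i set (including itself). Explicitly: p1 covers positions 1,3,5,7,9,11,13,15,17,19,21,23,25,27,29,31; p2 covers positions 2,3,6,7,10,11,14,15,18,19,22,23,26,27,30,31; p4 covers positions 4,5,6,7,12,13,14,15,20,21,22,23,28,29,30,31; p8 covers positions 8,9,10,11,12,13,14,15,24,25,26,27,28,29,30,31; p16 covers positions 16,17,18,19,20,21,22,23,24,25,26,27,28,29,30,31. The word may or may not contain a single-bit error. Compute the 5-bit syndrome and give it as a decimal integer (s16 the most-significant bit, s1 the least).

20

s1: b1⊕b3⊕b5⊕b7⊕b9⊕b11⊕b13⊕b15⊕b17⊕b19⊕b21⊕b23⊕b25⊕b27⊕b29⊕b31 = 0⊕1⊕0⊕0⊕0⊕1⊕1⊕1⊕1⊕1⊕1⊕0⊕0⊕0⊕0⊕1 = 0
s2: b2⊕b3⊕b6⊕b7⊕b10⊕b11⊕b14⊕b15⊕b18⊕b19⊕b22⊕b23⊕b26⊕b27⊕b30⊕b31 = 0⊕1⊕0⊕0⊕1⊕1⊕1⊕1⊕0⊕1⊕0⊕0⊕0⊕0⊕1⊕1 = 0
s4: b4⊕b5⊕b6⊕b7⊕b12⊕b13⊕b14⊕b15⊕b20⊕b21⊕b22⊕b23⊕b28⊕b29⊕b30⊕b31 = 0⊕0⊕0⊕0⊕1⊕1⊕1⊕1⊕0⊕1⊕0⊕0⊕0⊕0⊕1⊕1 = 1
s8: b8⊕b9⊕b10⊕b11⊕b12⊕b13⊕b14⊕b15⊕b24⊕b25⊕b26⊕b27⊕b28⊕b29⊕b30⊕b31 = 1⊕0⊕1⊕1⊕1⊕1⊕1⊕1⊕1⊕0⊕0⊕0⊕0⊕0⊕1⊕1 = 0
s16: b16⊕b17⊕b18⊕b19⊕b20⊕b21⊕b22⊕b23⊕b24⊕b25⊕b26⊕b27⊕b28⊕b29⊕b30⊕b31 = 1⊕1⊕0⊕1⊕0⊕1⊕0⊕0⊕1⊕0⊕0⊕0⊕0⊕0⊕1⊕1 = 1
Syndrome (s16...s1) = 10100 → position 20.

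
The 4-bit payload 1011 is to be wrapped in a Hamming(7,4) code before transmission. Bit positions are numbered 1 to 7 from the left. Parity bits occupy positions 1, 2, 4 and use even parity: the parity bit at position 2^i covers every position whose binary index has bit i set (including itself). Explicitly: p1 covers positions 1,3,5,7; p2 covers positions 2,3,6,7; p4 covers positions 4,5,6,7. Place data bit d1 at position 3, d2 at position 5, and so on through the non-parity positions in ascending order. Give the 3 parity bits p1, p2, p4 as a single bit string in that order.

Place data bits at non-power-of-two positions: b3=1, b5=0, b6=1, b7=1.
p1 = XOR of data positions {3,5,7} = 1⊕0⊕1 = 0
p2 = XOR of data positions {3,6,7} = 1⊕1⊕1 = 1
p4 = XOR of data positions {5,6,7} = 0⊕1⊕1 = 0
Parity bits p1,p2,p4 = 010

010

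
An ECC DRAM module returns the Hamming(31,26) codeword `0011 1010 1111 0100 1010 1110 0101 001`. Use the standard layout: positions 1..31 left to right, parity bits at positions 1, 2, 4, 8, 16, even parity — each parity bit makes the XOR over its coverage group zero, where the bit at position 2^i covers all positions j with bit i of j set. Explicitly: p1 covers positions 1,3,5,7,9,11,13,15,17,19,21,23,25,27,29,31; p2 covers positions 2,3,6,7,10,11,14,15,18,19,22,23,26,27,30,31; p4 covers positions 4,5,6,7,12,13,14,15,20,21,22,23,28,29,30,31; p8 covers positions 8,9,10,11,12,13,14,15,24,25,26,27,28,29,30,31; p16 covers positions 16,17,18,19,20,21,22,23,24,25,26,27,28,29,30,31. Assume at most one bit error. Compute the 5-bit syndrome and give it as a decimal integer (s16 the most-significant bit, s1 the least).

0

s1: b1⊕b3⊕b5⊕b7⊕b9⊕b11⊕b13⊕b15⊕b17⊕b19⊕b21⊕b23⊕b25⊕b27⊕b29⊕b31 = 0⊕1⊕1⊕1⊕1⊕1⊕0⊕0⊕1⊕1⊕1⊕1⊕0⊕0⊕0⊕1 = 0
s2: b2⊕b3⊕b6⊕b7⊕b10⊕b11⊕b14⊕b15⊕b18⊕b19⊕b22⊕b23⊕b26⊕b27⊕b30⊕b31 = 0⊕1⊕0⊕1⊕1⊕1⊕1⊕0⊕0⊕1⊕1⊕1⊕1⊕0⊕0⊕1 = 0
s4: b4⊕b5⊕b6⊕b7⊕b12⊕b13⊕b14⊕b15⊕b20⊕b21⊕b22⊕b23⊕b28⊕b29⊕b30⊕b31 = 1⊕1⊕0⊕1⊕1⊕0⊕1⊕0⊕0⊕1⊕1⊕1⊕1⊕0⊕0⊕1 = 0
s8: b8⊕b9⊕b10⊕b11⊕b12⊕b13⊕b14⊕b15⊕b24⊕b25⊕b26⊕b27⊕b28⊕b29⊕b30⊕b31 = 0⊕1⊕1⊕1⊕1⊕0⊕1⊕0⊕0⊕0⊕1⊕0⊕1⊕0⊕0⊕1 = 0
s16: b16⊕b17⊕b18⊕b19⊕b20⊕b21⊕b22⊕b23⊕b24⊕b25⊕b26⊕b27⊕b28⊕b29⊕b30⊕b31 = 0⊕1⊕0⊕1⊕0⊕1⊕1⊕1⊕0⊕0⊕1⊕0⊕1⊕0⊕0⊕1 = 0
Syndrome (s16...s1) = 00000 → position 0 (no error).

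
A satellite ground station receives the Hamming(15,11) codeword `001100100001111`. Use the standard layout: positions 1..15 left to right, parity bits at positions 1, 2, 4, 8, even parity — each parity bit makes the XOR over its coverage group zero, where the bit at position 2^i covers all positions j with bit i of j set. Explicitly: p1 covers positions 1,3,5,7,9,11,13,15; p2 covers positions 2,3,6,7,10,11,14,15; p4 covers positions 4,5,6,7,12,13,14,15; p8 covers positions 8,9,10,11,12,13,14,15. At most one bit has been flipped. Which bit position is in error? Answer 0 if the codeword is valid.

s1: b1⊕b3⊕b5⊕b7⊕b9⊕b11⊕b13⊕b15 = 0⊕1⊕0⊕1⊕0⊕0⊕1⊕1 = 0
s2: b2⊕b3⊕b6⊕b7⊕b10⊕b11⊕b14⊕b15 = 0⊕1⊕0⊕1⊕0⊕0⊕1⊕1 = 0
s4: b4⊕b5⊕b6⊕b7⊕b12⊕b13⊕b14⊕b15 = 1⊕0⊕0⊕1⊕1⊕1⊕1⊕1 = 0
s8: b8⊕b9⊕b10⊕b11⊕b12⊕b13⊕b14⊕b15 = 0⊕0⊕0⊕0⊕1⊕1⊕1⊕1 = 0
Syndrome (s8...s1) = 0000 → position 0 (no error).

0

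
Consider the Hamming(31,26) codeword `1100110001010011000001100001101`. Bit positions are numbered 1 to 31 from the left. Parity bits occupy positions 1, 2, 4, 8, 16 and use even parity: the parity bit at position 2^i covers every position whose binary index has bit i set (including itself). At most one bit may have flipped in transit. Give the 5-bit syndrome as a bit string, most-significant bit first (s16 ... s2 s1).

s1: b1⊕b3⊕b5⊕b7⊕b9⊕b11⊕b13⊕b15⊕b17⊕b19⊕b21⊕b23⊕b25⊕b27⊕b29⊕b31 = 1⊕0⊕1⊕0⊕0⊕0⊕0⊕1⊕0⊕0⊕0⊕1⊕0⊕0⊕1⊕1 = 0
s2: b2⊕b3⊕b6⊕b7⊕b10⊕b11⊕b14⊕b15⊕b18⊕b19⊕b22⊕b23⊕b26⊕b27⊕b30⊕b31 = 1⊕0⊕1⊕0⊕1⊕0⊕0⊕1⊕0⊕0⊕1⊕1⊕0⊕0⊕0⊕1 = 1
s4: b4⊕b5⊕b6⊕b7⊕b12⊕b13⊕b14⊕b15⊕b20⊕b21⊕b22⊕b23⊕b28⊕b29⊕b30⊕b31 = 0⊕1⊕1⊕0⊕1⊕0⊕0⊕1⊕0⊕0⊕1⊕1⊕1⊕1⊕0⊕1 = 1
s8: b8⊕b9⊕b10⊕b11⊕b12⊕b13⊕b14⊕b15⊕b24⊕b25⊕b26⊕b27⊕b28⊕b29⊕b30⊕b31 = 0⊕0⊕1⊕0⊕1⊕0⊕0⊕1⊕0⊕0⊕0⊕0⊕1⊕1⊕0⊕1 = 0
s16: b16⊕b17⊕b18⊕b19⊕b20⊕b21⊕b22⊕b23⊕b24⊕b25⊕b26⊕b27⊕b28⊕b29⊕b30⊕b31 = 1⊕0⊕0⊕0⊕0⊕0⊕1⊕1⊕0⊕0⊕0⊕0⊕1⊕1⊕0⊕1 = 0
Syndrome (s16...s1) = 00110 → position 6.

00110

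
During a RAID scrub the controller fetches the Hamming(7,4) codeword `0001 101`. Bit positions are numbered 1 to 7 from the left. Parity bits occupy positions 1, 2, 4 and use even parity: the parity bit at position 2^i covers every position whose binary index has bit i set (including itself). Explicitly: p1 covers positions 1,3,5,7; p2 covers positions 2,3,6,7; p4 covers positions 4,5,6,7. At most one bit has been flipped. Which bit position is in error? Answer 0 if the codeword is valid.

6

s1: b1⊕b3⊕b5⊕b7 = 0⊕0⊕1⊕1 = 0
s2: b2⊕b3⊕b6⊕b7 = 0⊕0⊕0⊕1 = 1
s4: b4⊕b5⊕b6⊕b7 = 1⊕1⊕0⊕1 = 1
Syndrome (s4...s1) = 110 → position 6.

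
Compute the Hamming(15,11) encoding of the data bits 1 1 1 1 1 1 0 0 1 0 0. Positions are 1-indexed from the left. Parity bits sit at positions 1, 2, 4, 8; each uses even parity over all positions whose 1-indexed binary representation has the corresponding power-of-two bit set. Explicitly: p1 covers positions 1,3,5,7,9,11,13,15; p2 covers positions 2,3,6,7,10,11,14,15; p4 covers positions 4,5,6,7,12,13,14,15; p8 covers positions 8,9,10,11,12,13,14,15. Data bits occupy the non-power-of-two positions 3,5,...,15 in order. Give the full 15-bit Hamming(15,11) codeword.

101011111100100

Place data bits at non-power-of-two positions: b3=1, b5=1, b6=1, b7=1, b9=1, b10=1, b11=0, b12=0, b13=1, b14=0, b15=0.
p1 = XOR of data positions {3,5,7,9,11,13,15} = 1⊕1⊕1⊕1⊕0⊕1⊕0 = 1
p2 = XOR of data positions {3,6,7,10,11,14,15} = 1⊕1⊕1⊕1⊕0⊕0⊕0 = 0
p4 = XOR of data positions {5,6,7,12,13,14,15} = 1⊕1⊕1⊕0⊕1⊕0⊕0 = 0
p8 = XOR of data positions {9,10,11,12,13,14,15} = 1⊕1⊕0⊕0⊕1⊕0⊕0 = 1
Codeword b1..b15 = 101011111100100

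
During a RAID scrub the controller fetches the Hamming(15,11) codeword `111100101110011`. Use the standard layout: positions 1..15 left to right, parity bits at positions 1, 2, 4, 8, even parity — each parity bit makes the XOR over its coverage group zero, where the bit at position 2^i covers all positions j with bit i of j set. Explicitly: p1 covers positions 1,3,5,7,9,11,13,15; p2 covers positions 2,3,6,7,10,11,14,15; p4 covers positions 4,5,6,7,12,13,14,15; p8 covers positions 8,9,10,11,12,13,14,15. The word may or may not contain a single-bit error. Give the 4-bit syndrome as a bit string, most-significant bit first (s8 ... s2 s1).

1010

s1: b1⊕b3⊕b5⊕b7⊕b9⊕b11⊕b13⊕b15 = 1⊕1⊕0⊕1⊕1⊕1⊕0⊕1 = 0
s2: b2⊕b3⊕b6⊕b7⊕b10⊕b11⊕b14⊕b15 = 1⊕1⊕0⊕1⊕1⊕1⊕1⊕1 = 1
s4: b4⊕b5⊕b6⊕b7⊕b12⊕b13⊕b14⊕b15 = 1⊕0⊕0⊕1⊕0⊕0⊕1⊕1 = 0
s8: b8⊕b9⊕b10⊕b11⊕b12⊕b13⊕b14⊕b15 = 0⊕1⊕1⊕1⊕0⊕0⊕1⊕1 = 1
Syndrome (s8...s1) = 1010 → position 10.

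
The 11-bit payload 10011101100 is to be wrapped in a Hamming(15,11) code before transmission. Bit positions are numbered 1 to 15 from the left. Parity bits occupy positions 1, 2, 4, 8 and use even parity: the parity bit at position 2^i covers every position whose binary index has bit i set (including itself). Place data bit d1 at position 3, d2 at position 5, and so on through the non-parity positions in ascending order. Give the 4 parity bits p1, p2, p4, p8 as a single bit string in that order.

0110

Place data bits at non-power-of-two positions: b3=1, b5=0, b6=0, b7=1, b9=1, b10=1, b11=0, b12=1, b13=1, b14=0, b15=0.
p1 = XOR of data positions {3,5,7,9,11,13,15} = 1⊕0⊕1⊕1⊕0⊕1⊕0 = 0
p2 = XOR of data positions {3,6,7,10,11,14,15} = 1⊕0⊕1⊕1⊕0⊕0⊕0 = 1
p4 = XOR of data positions {5,6,7,12,13,14,15} = 0⊕0⊕1⊕1⊕1⊕0⊕0 = 1
p8 = XOR of data positions {9,10,11,12,13,14,15} = 1⊕1⊕0⊕1⊕1⊕0⊕0 = 0
Parity bits p1,p2,p4,p8 = 0110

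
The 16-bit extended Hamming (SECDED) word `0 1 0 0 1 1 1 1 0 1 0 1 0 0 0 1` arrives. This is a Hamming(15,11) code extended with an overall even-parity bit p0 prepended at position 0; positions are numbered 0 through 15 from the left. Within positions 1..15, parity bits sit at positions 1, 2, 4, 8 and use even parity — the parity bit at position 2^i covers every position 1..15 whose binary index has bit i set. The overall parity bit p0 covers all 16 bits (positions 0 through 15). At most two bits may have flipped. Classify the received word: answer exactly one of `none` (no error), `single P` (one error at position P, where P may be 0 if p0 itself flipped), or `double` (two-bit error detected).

double

s1: b1⊕b3⊕b5⊕b7⊕b9⊕b11⊕b13⊕b15 = 1⊕0⊕1⊕1⊕1⊕1⊕0⊕1 = 0
s2: b2⊕b3⊕b6⊕b7⊕b10⊕b11⊕b14⊕b15 = 0⊕0⊕1⊕1⊕0⊕1⊕0⊕1 = 0
s4: b4⊕b5⊕b6⊕b7⊕b12⊕b13⊕b14⊕b15 = 1⊕1⊕1⊕1⊕0⊕0⊕0⊕1 = 1
s8: b8⊕b9⊕b10⊕b11⊕b12⊕b13⊕b14⊕b15 = 0⊕1⊕0⊕1⊕0⊕0⊕0⊕1 = 1
Syndrome (s8...s1) = 1100 → position 12.
Overall parity (XOR of all 16 bits, including p0): 0⊕1⊕0⊕0⊕1⊕1⊕1⊕1⊕0⊕1⊕0⊕1⊕0⊕0⊕0⊕1 = 0
Overall=0, syndrome position=12 → double-bit error detected (uncorrectable).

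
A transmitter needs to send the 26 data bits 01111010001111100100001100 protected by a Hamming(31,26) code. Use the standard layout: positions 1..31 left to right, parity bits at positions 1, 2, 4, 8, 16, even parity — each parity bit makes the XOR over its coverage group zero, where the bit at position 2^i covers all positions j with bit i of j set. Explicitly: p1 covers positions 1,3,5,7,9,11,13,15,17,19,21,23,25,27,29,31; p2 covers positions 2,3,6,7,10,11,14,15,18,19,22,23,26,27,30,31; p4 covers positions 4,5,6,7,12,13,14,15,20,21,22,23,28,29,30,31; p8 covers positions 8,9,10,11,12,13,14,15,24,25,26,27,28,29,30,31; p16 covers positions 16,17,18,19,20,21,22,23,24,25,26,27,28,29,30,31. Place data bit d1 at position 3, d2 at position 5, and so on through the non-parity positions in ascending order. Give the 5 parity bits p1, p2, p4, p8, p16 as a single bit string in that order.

Place data bits at non-power-of-two positions: b3=0, b5=1, b6=1, b7=1, b9=1, b10=0, b11=1, b12=0, b13=0, b14=0, b15=1, b17=1, b18=1, b19=1, b20=1, b21=0, b22=0, b23=1, b24=0, b25=0, b26=0, b27=0, b28=1, b29=1, b30=0, b31=0.
p1 = XOR of data positions {3,5,7,9,11,13,15,17,19,21,23,25,27,29,31} = 0⊕1⊕1⊕1⊕1⊕0⊕1⊕1⊕1⊕0⊕1⊕0⊕0⊕1⊕0 = 1
p2 = XOR of data positions {3,6,7,10,11,14,15,18,19,22,23,26,27,30,31} = 0⊕1⊕1⊕0⊕1⊕0⊕1⊕1⊕1⊕0⊕1⊕0⊕0⊕0⊕0 = 1
p4 = XOR of data positions {5,6,7,12,13,14,15,20,21,22,23,28,29,30,31} = 1⊕1⊕1⊕0⊕0⊕0⊕1⊕1⊕0⊕0⊕1⊕1⊕1⊕0⊕0 = 0
p8 = XOR of data positions {9,10,11,12,13,14,15,24,25,26,27,28,29,30,31} = 1⊕0⊕1⊕0⊕0⊕0⊕1⊕0⊕0⊕0⊕0⊕1⊕1⊕0⊕0 = 1
p16 = XOR of data positions {17,18,19,20,21,22,23,24,25,26,27,28,29,30,31} = 1⊕1⊕1⊕1⊕0⊕0⊕1⊕0⊕0⊕0⊕0⊕1⊕1⊕0⊕0 = 1
Parity bits p1,p2,p4,p8,p16 = 11011

11011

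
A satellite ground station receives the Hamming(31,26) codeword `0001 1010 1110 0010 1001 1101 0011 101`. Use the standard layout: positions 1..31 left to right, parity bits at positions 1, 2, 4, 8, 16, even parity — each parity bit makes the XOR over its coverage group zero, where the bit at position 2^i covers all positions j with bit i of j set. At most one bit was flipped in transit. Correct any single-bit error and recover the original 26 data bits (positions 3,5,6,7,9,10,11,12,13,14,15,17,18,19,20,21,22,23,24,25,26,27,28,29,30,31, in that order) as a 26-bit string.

01011110001100111010111101

s1: b1⊕b3⊕b5⊕b7⊕b9⊕b11⊕b13⊕b15⊕b17⊕b19⊕b21⊕b23⊕b25⊕b27⊕b29⊕b31 = 0⊕0⊕1⊕1⊕1⊕1⊕0⊕1⊕1⊕0⊕1⊕0⊕0⊕1⊕1⊕1 = 0
s2: b2⊕b3⊕b6⊕b7⊕b10⊕b11⊕b14⊕b15⊕b18⊕b19⊕b22⊕b23⊕b26⊕b27⊕b30⊕b31 = 0⊕0⊕0⊕1⊕1⊕1⊕0⊕1⊕0⊕0⊕1⊕0⊕0⊕1⊕0⊕1 = 1
s4: b4⊕b5⊕b6⊕b7⊕b12⊕b13⊕b14⊕b15⊕b20⊕b21⊕b22⊕b23⊕b28⊕b29⊕b30⊕b31 = 1⊕1⊕0⊕1⊕0⊕0⊕0⊕1⊕1⊕1⊕1⊕0⊕1⊕1⊕0⊕1 = 0
s8: b8⊕b9⊕b10⊕b11⊕b12⊕b13⊕b14⊕b15⊕b24⊕b25⊕b26⊕b27⊕b28⊕b29⊕b30⊕b31 = 0⊕1⊕1⊕1⊕0⊕0⊕0⊕1⊕1⊕0⊕0⊕1⊕1⊕1⊕0⊕1 = 1
s16: b16⊕b17⊕b18⊕b19⊕b20⊕b21⊕b22⊕b23⊕b24⊕b25⊕b26⊕b27⊕b28⊕b29⊕b30⊕b31 = 0⊕1⊕0⊕0⊕1⊕1⊕1⊕0⊕1⊕0⊕0⊕1⊕1⊕1⊕0⊕1 = 1
Syndrome (s16...s1) = 11010 → position 26.
Flip bit 26: corrected codeword = 0001101011100010100111010111101
Data bits at positions 3,5,6,7,9,10,11,12,13,14,15,17,18,19,20,21,22,23,24,25,26,27,28,29,30,31: 01011110001100111010111101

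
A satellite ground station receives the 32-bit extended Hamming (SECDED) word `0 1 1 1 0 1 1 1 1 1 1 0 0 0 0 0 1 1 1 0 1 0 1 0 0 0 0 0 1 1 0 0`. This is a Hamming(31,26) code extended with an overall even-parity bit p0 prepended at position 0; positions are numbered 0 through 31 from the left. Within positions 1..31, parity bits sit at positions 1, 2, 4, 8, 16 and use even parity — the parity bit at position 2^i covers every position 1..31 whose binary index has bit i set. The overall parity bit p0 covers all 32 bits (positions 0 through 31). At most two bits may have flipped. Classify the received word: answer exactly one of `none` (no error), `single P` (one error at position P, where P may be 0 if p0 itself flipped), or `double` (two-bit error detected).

double

s1: b1⊕b3⊕b5⊕b7⊕b9⊕b11⊕b13⊕b15⊕b17⊕b19⊕b21⊕b23⊕b25⊕b27⊕b29⊕b31 = 1⊕1⊕1⊕1⊕1⊕0⊕0⊕0⊕1⊕0⊕0⊕0⊕0⊕0⊕1⊕0 = 1
s2: b2⊕b3⊕b6⊕b7⊕b10⊕b11⊕b14⊕b15⊕b18⊕b19⊕b22⊕b23⊕b26⊕b27⊕b30⊕b31 = 1⊕1⊕1⊕1⊕1⊕0⊕0⊕0⊕1⊕0⊕1⊕0⊕0⊕0⊕0⊕0 = 1
s4: b4⊕b5⊕b6⊕b7⊕b12⊕b13⊕b14⊕b15⊕b20⊕b21⊕b22⊕b23⊕b28⊕b29⊕b30⊕b31 = 0⊕1⊕1⊕1⊕0⊕0⊕0⊕0⊕1⊕0⊕1⊕0⊕1⊕1⊕0⊕0 = 1
s8: b8⊕b9⊕b10⊕b11⊕b12⊕b13⊕b14⊕b15⊕b24⊕b25⊕b26⊕b27⊕b28⊕b29⊕b30⊕b31 = 1⊕1⊕1⊕0⊕0⊕0⊕0⊕0⊕0⊕0⊕0⊕0⊕1⊕1⊕0⊕0 = 1
s16: b16⊕b17⊕b18⊕b19⊕b20⊕b21⊕b22⊕b23⊕b24⊕b25⊕b26⊕b27⊕b28⊕b29⊕b30⊕b31 = 1⊕1⊕1⊕0⊕1⊕0⊕1⊕0⊕0⊕0⊕0⊕0⊕1⊕1⊕0⊕0 = 1
Syndrome (s16...s1) = 11111 → position 31.
Overall parity (XOR of all 32 bits, including p0): 0⊕1⊕1⊕1⊕0⊕1⊕1⊕1⊕1⊕1⊕1⊕0⊕0⊕0⊕0⊕0⊕1⊕1⊕1⊕0⊕1⊕0⊕1⊕0⊕0⊕0⊕0⊕0⊕1⊕1⊕0⊕0 = 0
Overall=0, syndrome position=31 → double-bit error detected (uncorrectable).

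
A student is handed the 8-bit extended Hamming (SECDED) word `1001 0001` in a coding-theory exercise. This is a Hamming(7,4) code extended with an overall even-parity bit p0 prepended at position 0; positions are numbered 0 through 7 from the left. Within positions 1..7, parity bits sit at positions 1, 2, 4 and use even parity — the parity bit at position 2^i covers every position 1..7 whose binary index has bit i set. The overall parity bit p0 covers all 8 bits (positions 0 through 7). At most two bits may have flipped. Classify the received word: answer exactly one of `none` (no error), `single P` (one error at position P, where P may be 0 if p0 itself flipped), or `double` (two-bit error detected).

s1: b1⊕b3⊕b5⊕b7 = 0⊕1⊕0⊕1 = 0
s2: b2⊕b3⊕b6⊕b7 = 0⊕1⊕0⊕1 = 0
s4: b4⊕b5⊕b6⊕b7 = 0⊕0⊕0⊕1 = 1
Syndrome (s4...s1) = 100 → position 4.
Overall parity (XOR of all 8 bits, including p0): 1⊕0⊕0⊕1⊕0⊕0⊕0⊕1 = 1
Overall=1, syndrome position=4 → single-bit error at position 4.

single 4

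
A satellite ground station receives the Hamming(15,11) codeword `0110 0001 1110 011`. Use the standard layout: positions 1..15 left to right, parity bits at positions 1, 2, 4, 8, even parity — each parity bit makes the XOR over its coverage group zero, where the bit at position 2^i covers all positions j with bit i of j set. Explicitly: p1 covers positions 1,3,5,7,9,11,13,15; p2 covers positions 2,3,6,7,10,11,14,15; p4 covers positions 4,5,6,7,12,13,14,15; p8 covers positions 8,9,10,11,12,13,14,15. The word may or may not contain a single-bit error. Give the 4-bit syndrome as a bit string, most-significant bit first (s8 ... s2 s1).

0000

s1: b1⊕b3⊕b5⊕b7⊕b9⊕b11⊕b13⊕b15 = 0⊕1⊕0⊕0⊕1⊕1⊕0⊕1 = 0
s2: b2⊕b3⊕b6⊕b7⊕b10⊕b11⊕b14⊕b15 = 1⊕1⊕0⊕0⊕1⊕1⊕1⊕1 = 0
s4: b4⊕b5⊕b6⊕b7⊕b12⊕b13⊕b14⊕b15 = 0⊕0⊕0⊕0⊕0⊕0⊕1⊕1 = 0
s8: b8⊕b9⊕b10⊕b11⊕b12⊕b13⊕b14⊕b15 = 1⊕1⊕1⊕1⊕0⊕0⊕1⊕1 = 0
Syndrome (s8...s1) = 0000 → position 0 (no error).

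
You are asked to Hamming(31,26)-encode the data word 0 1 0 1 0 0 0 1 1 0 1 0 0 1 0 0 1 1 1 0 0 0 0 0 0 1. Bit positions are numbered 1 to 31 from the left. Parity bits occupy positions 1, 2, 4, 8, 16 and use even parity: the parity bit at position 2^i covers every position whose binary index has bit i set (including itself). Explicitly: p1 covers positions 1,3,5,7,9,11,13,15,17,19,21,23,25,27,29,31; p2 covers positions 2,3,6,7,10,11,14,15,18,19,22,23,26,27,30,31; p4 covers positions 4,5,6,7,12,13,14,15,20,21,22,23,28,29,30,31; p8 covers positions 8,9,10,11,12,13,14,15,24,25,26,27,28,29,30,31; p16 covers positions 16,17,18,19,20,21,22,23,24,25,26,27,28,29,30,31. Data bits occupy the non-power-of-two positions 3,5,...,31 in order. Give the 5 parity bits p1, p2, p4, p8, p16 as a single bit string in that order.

Place data bits at non-power-of-two positions: b3=0, b5=1, b6=0, b7=1, b9=0, b10=0, b11=0, b12=1, b13=1, b14=0, b15=1, b17=0, b18=0, b19=1, b20=0, b21=0, b22=1, b23=1, b24=1, b25=0, b26=0, b27=0, b28=0, b29=0, b30=0, b31=1.
p1 = XOR of data positions {3,5,7,9,11,13,15,17,19,21,23,25,27,29,31} = 0⊕1⊕1⊕0⊕0⊕1⊕1⊕0⊕1⊕0⊕1⊕0⊕0⊕0⊕1 = 1
p2 = XOR of data positions {3,6,7,10,11,14,15,18,19,22,23,26,27,30,31} = 0⊕0⊕1⊕0⊕0⊕0⊕1⊕0⊕1⊕1⊕1⊕0⊕0⊕0⊕1 = 0
p4 = XOR of data positions {5,6,7,12,13,14,15,20,21,22,23,28,29,30,31} = 1⊕0⊕1⊕1⊕1⊕0⊕1⊕0⊕0⊕1⊕1⊕0⊕0⊕0⊕1 = 0
p8 = XOR of data positions {9,10,11,12,13,14,15,24,25,26,27,28,29,30,31} = 0⊕0⊕0⊕1⊕1⊕0⊕1⊕1⊕0⊕0⊕0⊕0⊕0⊕0⊕1 = 1
p16 = XOR of data positions {17,18,19,20,21,22,23,24,25,26,27,28,29,30,31} = 0⊕0⊕1⊕0⊕0⊕1⊕1⊕1⊕0⊕0⊕0⊕0⊕0⊕0⊕1 = 1
Parity bits p1,p2,p4,p8,p16 = 10011

10011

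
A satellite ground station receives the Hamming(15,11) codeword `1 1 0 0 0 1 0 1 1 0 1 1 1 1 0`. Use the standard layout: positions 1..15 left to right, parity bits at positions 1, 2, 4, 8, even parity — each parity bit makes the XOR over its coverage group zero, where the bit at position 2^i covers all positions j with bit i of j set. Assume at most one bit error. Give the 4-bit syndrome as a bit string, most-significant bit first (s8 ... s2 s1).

s1: b1⊕b3⊕b5⊕b7⊕b9⊕b11⊕b13⊕b15 = 1⊕0⊕0⊕0⊕1⊕1⊕1⊕0 = 0
s2: b2⊕b3⊕b6⊕b7⊕b10⊕b11⊕b14⊕b15 = 1⊕0⊕1⊕0⊕0⊕1⊕1⊕0 = 0
s4: b4⊕b5⊕b6⊕b7⊕b12⊕b13⊕b14⊕b15 = 0⊕0⊕1⊕0⊕1⊕1⊕1⊕0 = 0
s8: b8⊕b9⊕b10⊕b11⊕b12⊕b13⊕b14⊕b15 = 1⊕1⊕0⊕1⊕1⊕1⊕1⊕0 = 0
Syndrome (s8...s1) = 0000 → position 0 (no error).

0000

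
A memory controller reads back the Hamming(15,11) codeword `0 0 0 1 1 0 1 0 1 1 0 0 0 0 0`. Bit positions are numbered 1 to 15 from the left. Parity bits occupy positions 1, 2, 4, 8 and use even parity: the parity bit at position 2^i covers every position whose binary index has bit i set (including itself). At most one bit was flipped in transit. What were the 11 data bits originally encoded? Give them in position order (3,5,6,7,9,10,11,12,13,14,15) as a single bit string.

s1: b1⊕b3⊕b5⊕b7⊕b9⊕b11⊕b13⊕b15 = 0⊕0⊕1⊕1⊕1⊕0⊕0⊕0 = 1
s2: b2⊕b3⊕b6⊕b7⊕b10⊕b11⊕b14⊕b15 = 0⊕0⊕0⊕1⊕1⊕0⊕0⊕0 = 0
s4: b4⊕b5⊕b6⊕b7⊕b12⊕b13⊕b14⊕b15 = 1⊕1⊕0⊕1⊕0⊕0⊕0⊕0 = 1
s8: b8⊕b9⊕b10⊕b11⊕b12⊕b13⊕b14⊕b15 = 0⊕1⊕1⊕0⊕0⊕0⊕0⊕0 = 0
Syndrome (s8...s1) = 0101 → position 5.
Flip bit 5: corrected codeword = 000100101100000
Data bits at positions 3,5,6,7,9,10,11,12,13,14,15: 00011100000

00011100000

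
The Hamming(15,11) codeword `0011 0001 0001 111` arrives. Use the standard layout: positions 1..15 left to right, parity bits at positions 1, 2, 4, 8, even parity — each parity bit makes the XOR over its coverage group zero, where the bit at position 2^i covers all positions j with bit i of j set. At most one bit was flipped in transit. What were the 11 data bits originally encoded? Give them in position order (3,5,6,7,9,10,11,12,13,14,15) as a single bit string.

10000001110

s1: b1⊕b3⊕b5⊕b7⊕b9⊕b11⊕b13⊕b15 = 0⊕1⊕0⊕0⊕0⊕0⊕1⊕1 = 1
s2: b2⊕b3⊕b6⊕b7⊕b10⊕b11⊕b14⊕b15 = 0⊕1⊕0⊕0⊕0⊕0⊕1⊕1 = 1
s4: b4⊕b5⊕b6⊕b7⊕b12⊕b13⊕b14⊕b15 = 1⊕0⊕0⊕0⊕1⊕1⊕1⊕1 = 1
s8: b8⊕b9⊕b10⊕b11⊕b12⊕b13⊕b14⊕b15 = 1⊕0⊕0⊕0⊕1⊕1⊕1⊕1 = 1
Syndrome (s8...s1) = 1111 → position 15.
Flip bit 15: corrected codeword = 001100010001110
Data bits at positions 3,5,6,7,9,10,11,12,13,14,15: 10000001110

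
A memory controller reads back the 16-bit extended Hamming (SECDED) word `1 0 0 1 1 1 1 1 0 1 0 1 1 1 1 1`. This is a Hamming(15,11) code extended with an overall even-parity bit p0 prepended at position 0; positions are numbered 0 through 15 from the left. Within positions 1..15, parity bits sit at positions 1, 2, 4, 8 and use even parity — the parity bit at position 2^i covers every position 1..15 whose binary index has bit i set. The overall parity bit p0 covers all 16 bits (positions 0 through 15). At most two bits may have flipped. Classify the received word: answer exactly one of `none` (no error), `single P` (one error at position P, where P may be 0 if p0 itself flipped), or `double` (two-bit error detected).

double

s1: b1⊕b3⊕b5⊕b7⊕b9⊕b11⊕b13⊕b15 = 0⊕1⊕1⊕1⊕1⊕1⊕1⊕1 = 1
s2: b2⊕b3⊕b6⊕b7⊕b10⊕b11⊕b14⊕b15 = 0⊕1⊕1⊕1⊕0⊕1⊕1⊕1 = 0
s4: b4⊕b5⊕b6⊕b7⊕b12⊕b13⊕b14⊕b15 = 1⊕1⊕1⊕1⊕1⊕1⊕1⊕1 = 0
s8: b8⊕b9⊕b10⊕b11⊕b12⊕b13⊕b14⊕b15 = 0⊕1⊕0⊕1⊕1⊕1⊕1⊕1 = 0
Syndrome (s8...s1) = 0001 → position 1.
Overall parity (XOR of all 16 bits, including p0): 1⊕0⊕0⊕1⊕1⊕1⊕1⊕1⊕0⊕1⊕0⊕1⊕1⊕1⊕1⊕1 = 0
Overall=0, syndrome position=1 → double-bit error detected (uncorrectable).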